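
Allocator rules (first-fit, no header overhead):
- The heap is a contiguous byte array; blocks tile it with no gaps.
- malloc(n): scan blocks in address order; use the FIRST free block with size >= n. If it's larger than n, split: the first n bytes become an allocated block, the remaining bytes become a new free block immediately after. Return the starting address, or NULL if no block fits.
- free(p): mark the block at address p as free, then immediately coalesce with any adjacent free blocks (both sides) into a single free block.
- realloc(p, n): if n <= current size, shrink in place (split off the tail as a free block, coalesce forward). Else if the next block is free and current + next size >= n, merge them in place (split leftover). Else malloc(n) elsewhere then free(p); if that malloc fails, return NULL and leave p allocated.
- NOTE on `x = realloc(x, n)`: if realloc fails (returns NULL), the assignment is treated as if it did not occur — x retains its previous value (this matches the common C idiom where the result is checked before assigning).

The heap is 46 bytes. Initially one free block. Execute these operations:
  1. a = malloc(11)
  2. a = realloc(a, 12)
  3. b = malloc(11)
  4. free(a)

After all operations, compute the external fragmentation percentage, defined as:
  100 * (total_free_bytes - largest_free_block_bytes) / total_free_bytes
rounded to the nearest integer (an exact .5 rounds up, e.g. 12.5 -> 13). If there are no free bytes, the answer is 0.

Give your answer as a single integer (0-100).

Op 1: a = malloc(11) -> a = 0; heap: [0-10 ALLOC][11-45 FREE]
Op 2: a = realloc(a, 12) -> a = 0; heap: [0-11 ALLOC][12-45 FREE]
Op 3: b = malloc(11) -> b = 12; heap: [0-11 ALLOC][12-22 ALLOC][23-45 FREE]
Op 4: free(a) -> (freed a); heap: [0-11 FREE][12-22 ALLOC][23-45 FREE]
Free blocks: [12 23] total_free=35 largest=23 -> 100*(35-23)/35 = 1200/35 ≈ 34.286 -> rounds to 34

Answer: 34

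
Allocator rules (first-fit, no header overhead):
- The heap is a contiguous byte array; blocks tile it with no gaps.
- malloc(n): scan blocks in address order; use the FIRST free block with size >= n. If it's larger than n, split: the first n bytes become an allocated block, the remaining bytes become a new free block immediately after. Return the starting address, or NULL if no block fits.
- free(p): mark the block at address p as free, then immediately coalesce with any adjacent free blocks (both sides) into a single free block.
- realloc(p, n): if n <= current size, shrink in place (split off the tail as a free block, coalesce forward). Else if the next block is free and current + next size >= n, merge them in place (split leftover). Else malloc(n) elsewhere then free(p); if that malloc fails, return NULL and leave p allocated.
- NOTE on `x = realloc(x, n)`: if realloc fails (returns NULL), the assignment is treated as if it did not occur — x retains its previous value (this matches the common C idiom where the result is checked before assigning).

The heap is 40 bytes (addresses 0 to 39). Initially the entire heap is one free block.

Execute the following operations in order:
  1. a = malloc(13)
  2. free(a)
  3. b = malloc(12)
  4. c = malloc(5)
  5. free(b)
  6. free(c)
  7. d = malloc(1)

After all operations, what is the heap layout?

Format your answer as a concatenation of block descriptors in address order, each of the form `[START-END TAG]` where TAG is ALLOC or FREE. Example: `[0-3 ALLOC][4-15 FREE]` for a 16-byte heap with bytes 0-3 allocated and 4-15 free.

Answer: [0-0 ALLOC][1-39 FREE]

Derivation:
Op 1: a = malloc(13) -> a = 0; heap: [0-12 ALLOC][13-39 FREE]
Op 2: free(a) -> (freed a); heap: [0-39 FREE]
Op 3: b = malloc(12) -> b = 0; heap: [0-11 ALLOC][12-39 FREE]
Op 4: c = malloc(5) -> c = 12; heap: [0-11 ALLOC][12-16 ALLOC][17-39 FREE]
Op 5: free(b) -> (freed b); heap: [0-11 FREE][12-16 ALLOC][17-39 FREE]
Op 6: free(c) -> (freed c); heap: [0-39 FREE]
Op 7: d = malloc(1) -> d = 0; heap: [0-0 ALLOC][1-39 FREE]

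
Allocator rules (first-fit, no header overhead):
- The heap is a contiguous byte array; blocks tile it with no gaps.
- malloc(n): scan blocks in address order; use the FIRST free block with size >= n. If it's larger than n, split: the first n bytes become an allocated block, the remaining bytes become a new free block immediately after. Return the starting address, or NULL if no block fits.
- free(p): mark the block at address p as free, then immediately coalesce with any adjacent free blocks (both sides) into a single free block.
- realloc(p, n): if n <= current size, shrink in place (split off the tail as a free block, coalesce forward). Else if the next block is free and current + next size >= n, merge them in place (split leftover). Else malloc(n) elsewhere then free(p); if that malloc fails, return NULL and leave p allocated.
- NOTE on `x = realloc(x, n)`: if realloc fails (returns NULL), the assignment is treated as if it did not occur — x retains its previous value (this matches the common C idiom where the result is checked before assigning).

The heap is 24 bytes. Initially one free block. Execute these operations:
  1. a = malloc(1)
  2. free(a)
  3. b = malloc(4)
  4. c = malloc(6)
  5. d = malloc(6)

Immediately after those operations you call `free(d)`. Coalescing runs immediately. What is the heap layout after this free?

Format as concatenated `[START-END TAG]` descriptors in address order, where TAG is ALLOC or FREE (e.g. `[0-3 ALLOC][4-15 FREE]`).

Answer: [0-3 ALLOC][4-9 ALLOC][10-23 FREE]

Derivation:
Op 1: a = malloc(1) -> a = 0; heap: [0-0 ALLOC][1-23 FREE]
Op 2: free(a) -> (freed a); heap: [0-23 FREE]
Op 3: b = malloc(4) -> b = 0; heap: [0-3 ALLOC][4-23 FREE]
Op 4: c = malloc(6) -> c = 4; heap: [0-3 ALLOC][4-9 ALLOC][10-23 FREE]
Op 5: d = malloc(6) -> d = 10; heap: [0-3 ALLOC][4-9 ALLOC][10-15 ALLOC][16-23 FREE]
free(d): d = 10 -> block [10-15 ALLOC]; mark free, coalesce with adjacent free neighbors -> [0-3 ALLOC][4-9 ALLOC][10-23 FREE]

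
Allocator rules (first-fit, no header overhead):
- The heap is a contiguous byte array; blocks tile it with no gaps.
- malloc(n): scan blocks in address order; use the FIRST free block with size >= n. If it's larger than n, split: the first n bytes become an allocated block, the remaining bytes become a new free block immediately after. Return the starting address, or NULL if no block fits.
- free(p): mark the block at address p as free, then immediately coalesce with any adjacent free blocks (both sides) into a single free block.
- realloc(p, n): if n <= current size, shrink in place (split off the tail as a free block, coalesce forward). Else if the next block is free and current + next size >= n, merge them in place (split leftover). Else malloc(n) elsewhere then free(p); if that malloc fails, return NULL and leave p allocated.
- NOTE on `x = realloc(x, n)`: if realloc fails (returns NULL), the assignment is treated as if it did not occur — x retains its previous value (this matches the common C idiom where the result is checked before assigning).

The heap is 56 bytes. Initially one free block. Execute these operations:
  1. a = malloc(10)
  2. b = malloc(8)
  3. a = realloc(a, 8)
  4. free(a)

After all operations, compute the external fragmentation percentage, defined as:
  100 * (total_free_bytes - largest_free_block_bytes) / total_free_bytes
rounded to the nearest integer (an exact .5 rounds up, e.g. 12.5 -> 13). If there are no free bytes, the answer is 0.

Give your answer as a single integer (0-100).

Op 1: a = malloc(10) -> a = 0; heap: [0-9 ALLOC][10-55 FREE]
Op 2: b = malloc(8) -> b = 10; heap: [0-9 ALLOC][10-17 ALLOC][18-55 FREE]
Op 3: a = realloc(a, 8) -> a = 0; heap: [0-7 ALLOC][8-9 FREE][10-17 ALLOC][18-55 FREE]
Op 4: free(a) -> (freed a); heap: [0-9 FREE][10-17 ALLOC][18-55 FREE]
Free blocks: [10 38] total_free=48 largest=38 -> 100*(48-38)/48 = 1000/48 ≈ 20.833 -> rounds to 21

Answer: 21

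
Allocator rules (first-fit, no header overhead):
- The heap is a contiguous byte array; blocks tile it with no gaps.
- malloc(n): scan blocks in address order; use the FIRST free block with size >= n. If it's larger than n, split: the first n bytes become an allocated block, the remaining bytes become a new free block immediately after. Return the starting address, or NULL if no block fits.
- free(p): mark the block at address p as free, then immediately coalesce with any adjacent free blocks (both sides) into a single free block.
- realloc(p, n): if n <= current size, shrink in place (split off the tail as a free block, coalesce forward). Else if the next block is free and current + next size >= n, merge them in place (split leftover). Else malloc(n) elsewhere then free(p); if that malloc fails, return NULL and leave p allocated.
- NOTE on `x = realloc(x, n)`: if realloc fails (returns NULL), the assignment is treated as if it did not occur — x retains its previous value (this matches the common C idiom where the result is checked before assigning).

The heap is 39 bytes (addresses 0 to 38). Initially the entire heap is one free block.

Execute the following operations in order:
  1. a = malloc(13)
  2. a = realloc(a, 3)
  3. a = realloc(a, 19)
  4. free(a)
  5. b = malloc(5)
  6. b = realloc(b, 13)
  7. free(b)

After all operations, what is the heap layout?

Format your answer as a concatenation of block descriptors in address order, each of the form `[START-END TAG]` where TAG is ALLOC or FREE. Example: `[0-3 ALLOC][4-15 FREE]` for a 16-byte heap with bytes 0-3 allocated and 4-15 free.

Answer: [0-38 FREE]

Derivation:
Op 1: a = malloc(13) -> a = 0; heap: [0-12 ALLOC][13-38 FREE]
Op 2: a = realloc(a, 3) -> a = 0; heap: [0-2 ALLOC][3-38 FREE]
Op 3: a = realloc(a, 19) -> a = 0; heap: [0-18 ALLOC][19-38 FREE]
Op 4: free(a) -> (freed a); heap: [0-38 FREE]
Op 5: b = malloc(5) -> b = 0; heap: [0-4 ALLOC][5-38 FREE]
Op 6: b = realloc(b, 13) -> b = 0; heap: [0-12 ALLOC][13-38 FREE]
Op 7: free(b) -> (freed b); heap: [0-38 FREE]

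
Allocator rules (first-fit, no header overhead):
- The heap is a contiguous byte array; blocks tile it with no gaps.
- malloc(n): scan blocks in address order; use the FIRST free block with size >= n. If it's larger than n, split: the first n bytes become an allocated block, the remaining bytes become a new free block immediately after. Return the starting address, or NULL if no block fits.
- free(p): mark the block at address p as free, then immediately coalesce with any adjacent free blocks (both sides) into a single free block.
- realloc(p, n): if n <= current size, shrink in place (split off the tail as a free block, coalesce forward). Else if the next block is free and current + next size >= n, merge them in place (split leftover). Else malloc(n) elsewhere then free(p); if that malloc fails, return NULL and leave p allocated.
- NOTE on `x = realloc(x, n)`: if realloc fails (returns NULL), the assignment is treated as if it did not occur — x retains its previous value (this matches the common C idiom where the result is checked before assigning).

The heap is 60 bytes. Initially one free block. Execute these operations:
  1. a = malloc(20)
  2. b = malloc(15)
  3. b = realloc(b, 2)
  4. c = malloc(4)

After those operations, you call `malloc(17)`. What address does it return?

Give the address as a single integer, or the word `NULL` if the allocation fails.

Op 1: a = malloc(20) -> a = 0; heap: [0-19 ALLOC][20-59 FREE]
Op 2: b = malloc(15) -> b = 20; heap: [0-19 ALLOC][20-34 ALLOC][35-59 FREE]
Op 3: b = realloc(b, 2) -> b = 20; heap: [0-19 ALLOC][20-21 ALLOC][22-59 FREE]
Op 4: c = malloc(4) -> c = 22; heap: [0-19 ALLOC][20-21 ALLOC][22-25 ALLOC][26-59 FREE]
malloc(17): first-fit scan over [0-19 ALLOC][20-21 ALLOC][22-25 ALLOC][26-59 FREE] -> 26

Answer: 26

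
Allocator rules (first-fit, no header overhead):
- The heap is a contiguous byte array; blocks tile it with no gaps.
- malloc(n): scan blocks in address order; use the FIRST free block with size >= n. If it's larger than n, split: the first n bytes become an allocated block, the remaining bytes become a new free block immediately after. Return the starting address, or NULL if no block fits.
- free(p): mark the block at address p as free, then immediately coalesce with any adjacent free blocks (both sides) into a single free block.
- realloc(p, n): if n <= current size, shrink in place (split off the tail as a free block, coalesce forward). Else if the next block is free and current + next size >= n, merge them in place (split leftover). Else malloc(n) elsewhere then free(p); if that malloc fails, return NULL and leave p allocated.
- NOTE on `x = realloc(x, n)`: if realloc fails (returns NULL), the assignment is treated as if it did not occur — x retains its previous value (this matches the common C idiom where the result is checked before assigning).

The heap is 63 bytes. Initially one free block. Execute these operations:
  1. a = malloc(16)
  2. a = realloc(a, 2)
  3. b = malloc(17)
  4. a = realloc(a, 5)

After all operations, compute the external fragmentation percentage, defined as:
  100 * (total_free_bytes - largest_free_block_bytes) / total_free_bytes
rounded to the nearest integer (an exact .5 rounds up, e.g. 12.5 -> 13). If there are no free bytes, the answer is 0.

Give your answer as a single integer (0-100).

Op 1: a = malloc(16) -> a = 0; heap: [0-15 ALLOC][16-62 FREE]
Op 2: a = realloc(a, 2) -> a = 0; heap: [0-1 ALLOC][2-62 FREE]
Op 3: b = malloc(17) -> b = 2; heap: [0-1 ALLOC][2-18 ALLOC][19-62 FREE]
Op 4: a = realloc(a, 5) -> a = 19; heap: [0-1 FREE][2-18 ALLOC][19-23 ALLOC][24-62 FREE]
Free blocks: [2 39] total_free=41 largest=39 -> 100*(41-39)/41 = 200/41 ≈ 4.878 -> rounds to 5

Answer: 5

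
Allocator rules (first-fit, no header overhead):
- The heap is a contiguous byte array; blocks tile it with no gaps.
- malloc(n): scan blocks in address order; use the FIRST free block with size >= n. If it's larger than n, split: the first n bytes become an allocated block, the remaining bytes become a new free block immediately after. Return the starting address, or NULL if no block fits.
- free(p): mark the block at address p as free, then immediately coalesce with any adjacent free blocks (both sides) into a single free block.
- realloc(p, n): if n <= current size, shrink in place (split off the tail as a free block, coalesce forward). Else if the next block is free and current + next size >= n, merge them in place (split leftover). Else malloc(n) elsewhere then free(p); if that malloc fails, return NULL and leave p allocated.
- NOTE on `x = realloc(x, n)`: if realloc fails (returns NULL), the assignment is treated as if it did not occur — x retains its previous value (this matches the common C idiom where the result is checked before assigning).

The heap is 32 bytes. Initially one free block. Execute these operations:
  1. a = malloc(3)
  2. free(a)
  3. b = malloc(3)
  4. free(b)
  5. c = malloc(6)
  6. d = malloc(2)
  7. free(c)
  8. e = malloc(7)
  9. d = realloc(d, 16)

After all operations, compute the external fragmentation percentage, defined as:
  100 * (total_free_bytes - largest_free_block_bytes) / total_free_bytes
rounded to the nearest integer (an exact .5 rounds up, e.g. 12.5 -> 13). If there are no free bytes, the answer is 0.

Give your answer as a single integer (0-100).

Op 1: a = malloc(3) -> a = 0; heap: [0-2 ALLOC][3-31 FREE]
Op 2: free(a) -> (freed a); heap: [0-31 FREE]
Op 3: b = malloc(3) -> b = 0; heap: [0-2 ALLOC][3-31 FREE]
Op 4: free(b) -> (freed b); heap: [0-31 FREE]
Op 5: c = malloc(6) -> c = 0; heap: [0-5 ALLOC][6-31 FREE]
Op 6: d = malloc(2) -> d = 6; heap: [0-5 ALLOC][6-7 ALLOC][8-31 FREE]
Op 7: free(c) -> (freed c); heap: [0-5 FREE][6-7 ALLOC][8-31 FREE]
Op 8: e = malloc(7) -> e = 8; heap: [0-5 FREE][6-7 ALLOC][8-14 ALLOC][15-31 FREE]
Op 9: d = realloc(d, 16) -> d = 15; heap: [0-7 FREE][8-14 ALLOC][15-30 ALLOC][31-31 FREE]
Free blocks: [8 1] total_free=9 largest=8 -> 100*(9-8)/9 = 100/9 ≈ 11.111 -> rounds to 11

Answer: 11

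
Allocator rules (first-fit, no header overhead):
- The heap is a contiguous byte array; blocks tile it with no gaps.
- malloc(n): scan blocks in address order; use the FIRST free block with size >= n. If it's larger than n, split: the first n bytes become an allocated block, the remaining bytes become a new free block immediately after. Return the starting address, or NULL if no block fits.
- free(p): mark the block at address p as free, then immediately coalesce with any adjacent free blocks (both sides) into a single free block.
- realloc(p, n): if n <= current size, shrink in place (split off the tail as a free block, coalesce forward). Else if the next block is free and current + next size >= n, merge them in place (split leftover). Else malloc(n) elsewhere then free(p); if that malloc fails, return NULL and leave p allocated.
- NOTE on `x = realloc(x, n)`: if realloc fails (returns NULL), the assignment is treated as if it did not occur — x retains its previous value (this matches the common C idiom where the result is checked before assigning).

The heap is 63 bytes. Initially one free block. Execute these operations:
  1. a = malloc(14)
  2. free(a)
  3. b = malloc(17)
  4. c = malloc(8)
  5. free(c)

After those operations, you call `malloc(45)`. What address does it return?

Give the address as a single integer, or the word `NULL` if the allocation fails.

Answer: 17

Derivation:
Op 1: a = malloc(14) -> a = 0; heap: [0-13 ALLOC][14-62 FREE]
Op 2: free(a) -> (freed a); heap: [0-62 FREE]
Op 3: b = malloc(17) -> b = 0; heap: [0-16 ALLOC][17-62 FREE]
Op 4: c = malloc(8) -> c = 17; heap: [0-16 ALLOC][17-24 ALLOC][25-62 FREE]
Op 5: free(c) -> (freed c); heap: [0-16 ALLOC][17-62 FREE]
malloc(45): first-fit scan over [0-16 ALLOC][17-62 FREE] -> 17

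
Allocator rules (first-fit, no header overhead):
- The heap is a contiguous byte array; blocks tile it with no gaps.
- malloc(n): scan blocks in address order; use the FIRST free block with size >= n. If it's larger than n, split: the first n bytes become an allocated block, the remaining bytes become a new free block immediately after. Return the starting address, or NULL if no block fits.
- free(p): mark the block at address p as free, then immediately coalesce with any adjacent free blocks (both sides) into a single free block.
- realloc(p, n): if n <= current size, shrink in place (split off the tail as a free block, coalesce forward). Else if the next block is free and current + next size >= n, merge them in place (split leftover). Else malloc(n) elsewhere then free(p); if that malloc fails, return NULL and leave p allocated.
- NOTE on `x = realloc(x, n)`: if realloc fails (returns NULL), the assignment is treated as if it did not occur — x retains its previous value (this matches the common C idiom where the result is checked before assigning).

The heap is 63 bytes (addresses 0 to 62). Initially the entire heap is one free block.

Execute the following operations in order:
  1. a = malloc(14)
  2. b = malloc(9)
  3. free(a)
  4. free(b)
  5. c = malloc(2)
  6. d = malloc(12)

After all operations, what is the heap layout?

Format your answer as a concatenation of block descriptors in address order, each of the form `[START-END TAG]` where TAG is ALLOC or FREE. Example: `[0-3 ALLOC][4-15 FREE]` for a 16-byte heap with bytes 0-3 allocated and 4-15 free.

Answer: [0-1 ALLOC][2-13 ALLOC][14-62 FREE]

Derivation:
Op 1: a = malloc(14) -> a = 0; heap: [0-13 ALLOC][14-62 FREE]
Op 2: b = malloc(9) -> b = 14; heap: [0-13 ALLOC][14-22 ALLOC][23-62 FREE]
Op 3: free(a) -> (freed a); heap: [0-13 FREE][14-22 ALLOC][23-62 FREE]
Op 4: free(b) -> (freed b); heap: [0-62 FREE]
Op 5: c = malloc(2) -> c = 0; heap: [0-1 ALLOC][2-62 FREE]
Op 6: d = malloc(12) -> d = 2; heap: [0-1 ALLOC][2-13 ALLOC][14-62 FREE]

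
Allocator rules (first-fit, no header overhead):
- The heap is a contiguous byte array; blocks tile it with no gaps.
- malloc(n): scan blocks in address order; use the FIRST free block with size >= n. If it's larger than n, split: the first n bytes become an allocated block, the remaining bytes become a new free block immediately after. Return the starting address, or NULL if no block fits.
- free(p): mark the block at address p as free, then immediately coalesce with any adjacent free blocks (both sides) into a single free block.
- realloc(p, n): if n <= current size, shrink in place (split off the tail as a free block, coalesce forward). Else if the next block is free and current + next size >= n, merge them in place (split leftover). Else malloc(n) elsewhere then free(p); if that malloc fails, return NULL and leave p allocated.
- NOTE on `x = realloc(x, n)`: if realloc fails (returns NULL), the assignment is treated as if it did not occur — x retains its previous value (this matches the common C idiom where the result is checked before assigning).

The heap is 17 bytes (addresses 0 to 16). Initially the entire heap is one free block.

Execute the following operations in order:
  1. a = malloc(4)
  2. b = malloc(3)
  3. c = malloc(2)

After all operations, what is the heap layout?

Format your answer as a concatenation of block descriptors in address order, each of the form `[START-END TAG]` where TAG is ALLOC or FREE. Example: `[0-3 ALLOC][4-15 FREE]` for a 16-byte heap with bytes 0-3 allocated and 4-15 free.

Op 1: a = malloc(4) -> a = 0; heap: [0-3 ALLOC][4-16 FREE]
Op 2: b = malloc(3) -> b = 4; heap: [0-3 ALLOC][4-6 ALLOC][7-16 FREE]
Op 3: c = malloc(2) -> c = 7; heap: [0-3 ALLOC][4-6 ALLOC][7-8 ALLOC][9-16 FREE]

Answer: [0-3 ALLOC][4-6 ALLOC][7-8 ALLOC][9-16 FREE]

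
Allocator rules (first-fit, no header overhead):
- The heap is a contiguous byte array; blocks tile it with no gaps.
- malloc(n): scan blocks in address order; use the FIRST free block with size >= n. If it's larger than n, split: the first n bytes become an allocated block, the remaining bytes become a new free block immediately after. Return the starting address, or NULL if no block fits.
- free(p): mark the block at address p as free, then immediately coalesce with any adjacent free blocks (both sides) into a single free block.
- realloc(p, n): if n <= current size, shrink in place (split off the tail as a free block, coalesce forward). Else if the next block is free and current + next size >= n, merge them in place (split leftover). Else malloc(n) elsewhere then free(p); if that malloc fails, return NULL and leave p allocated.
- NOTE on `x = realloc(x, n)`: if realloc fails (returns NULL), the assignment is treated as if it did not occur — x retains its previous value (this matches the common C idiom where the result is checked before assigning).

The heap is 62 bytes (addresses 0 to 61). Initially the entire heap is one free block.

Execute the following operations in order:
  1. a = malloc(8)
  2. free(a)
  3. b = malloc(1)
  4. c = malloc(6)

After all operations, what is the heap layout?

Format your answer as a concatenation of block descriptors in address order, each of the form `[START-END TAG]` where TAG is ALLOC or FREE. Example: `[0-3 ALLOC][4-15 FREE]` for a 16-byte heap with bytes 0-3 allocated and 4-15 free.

Op 1: a = malloc(8) -> a = 0; heap: [0-7 ALLOC][8-61 FREE]
Op 2: free(a) -> (freed a); heap: [0-61 FREE]
Op 3: b = malloc(1) -> b = 0; heap: [0-0 ALLOC][1-61 FREE]
Op 4: c = malloc(6) -> c = 1; heap: [0-0 ALLOC][1-6 ALLOC][7-61 FREE]

Answer: [0-0 ALLOC][1-6 ALLOC][7-61 FREE]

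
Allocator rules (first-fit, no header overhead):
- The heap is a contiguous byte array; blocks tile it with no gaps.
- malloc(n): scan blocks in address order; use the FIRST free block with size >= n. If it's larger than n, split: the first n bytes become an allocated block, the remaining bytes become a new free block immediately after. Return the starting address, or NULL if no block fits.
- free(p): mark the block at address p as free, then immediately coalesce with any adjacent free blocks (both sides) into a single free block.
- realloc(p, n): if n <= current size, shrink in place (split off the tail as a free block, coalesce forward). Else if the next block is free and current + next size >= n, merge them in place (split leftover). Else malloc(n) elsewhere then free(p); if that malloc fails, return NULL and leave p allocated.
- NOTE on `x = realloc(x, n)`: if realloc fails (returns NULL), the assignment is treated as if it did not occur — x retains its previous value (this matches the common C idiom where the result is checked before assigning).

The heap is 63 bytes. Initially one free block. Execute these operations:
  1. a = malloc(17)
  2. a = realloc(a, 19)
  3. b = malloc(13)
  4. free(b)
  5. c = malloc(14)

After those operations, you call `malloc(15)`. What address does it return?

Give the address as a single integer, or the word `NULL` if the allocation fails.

Op 1: a = malloc(17) -> a = 0; heap: [0-16 ALLOC][17-62 FREE]
Op 2: a = realloc(a, 19) -> a = 0; heap: [0-18 ALLOC][19-62 FREE]
Op 3: b = malloc(13) -> b = 19; heap: [0-18 ALLOC][19-31 ALLOC][32-62 FREE]
Op 4: free(b) -> (freed b); heap: [0-18 ALLOC][19-62 FREE]
Op 5: c = malloc(14) -> c = 19; heap: [0-18 ALLOC][19-32 ALLOC][33-62 FREE]
malloc(15): first-fit scan over [0-18 ALLOC][19-32 ALLOC][33-62 FREE] -> 33

Answer: 33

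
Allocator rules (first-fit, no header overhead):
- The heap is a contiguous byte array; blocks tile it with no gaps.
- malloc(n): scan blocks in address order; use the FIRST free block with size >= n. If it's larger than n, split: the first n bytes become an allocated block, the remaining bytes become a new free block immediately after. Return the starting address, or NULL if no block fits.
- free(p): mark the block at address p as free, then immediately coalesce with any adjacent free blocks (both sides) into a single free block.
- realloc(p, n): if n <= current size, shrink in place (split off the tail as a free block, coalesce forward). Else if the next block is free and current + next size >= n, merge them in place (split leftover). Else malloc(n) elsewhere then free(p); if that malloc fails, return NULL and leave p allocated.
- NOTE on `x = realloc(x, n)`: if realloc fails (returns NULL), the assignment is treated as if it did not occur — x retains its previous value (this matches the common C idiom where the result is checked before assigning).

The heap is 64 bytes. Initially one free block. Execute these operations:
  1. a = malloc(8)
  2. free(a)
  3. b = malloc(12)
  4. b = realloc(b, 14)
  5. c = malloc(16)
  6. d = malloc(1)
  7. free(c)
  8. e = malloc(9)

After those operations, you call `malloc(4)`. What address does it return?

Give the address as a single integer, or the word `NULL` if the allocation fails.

Answer: 23

Derivation:
Op 1: a = malloc(8) -> a = 0; heap: [0-7 ALLOC][8-63 FREE]
Op 2: free(a) -> (freed a); heap: [0-63 FREE]
Op 3: b = malloc(12) -> b = 0; heap: [0-11 ALLOC][12-63 FREE]
Op 4: b = realloc(b, 14) -> b = 0; heap: [0-13 ALLOC][14-63 FREE]
Op 5: c = malloc(16) -> c = 14; heap: [0-13 ALLOC][14-29 ALLOC][30-63 FREE]
Op 6: d = malloc(1) -> d = 30; heap: [0-13 ALLOC][14-29 ALLOC][30-30 ALLOC][31-63 FREE]
Op 7: free(c) -> (freed c); heap: [0-13 ALLOC][14-29 FREE][30-30 ALLOC][31-63 FREE]
Op 8: e = malloc(9) -> e = 14; heap: [0-13 ALLOC][14-22 ALLOC][23-29 FREE][30-30 ALLOC][31-63 FREE]
malloc(4): first-fit scan over [0-13 ALLOC][14-22 ALLOC][23-29 FREE][30-30 ALLOC][31-63 FREE] -> 23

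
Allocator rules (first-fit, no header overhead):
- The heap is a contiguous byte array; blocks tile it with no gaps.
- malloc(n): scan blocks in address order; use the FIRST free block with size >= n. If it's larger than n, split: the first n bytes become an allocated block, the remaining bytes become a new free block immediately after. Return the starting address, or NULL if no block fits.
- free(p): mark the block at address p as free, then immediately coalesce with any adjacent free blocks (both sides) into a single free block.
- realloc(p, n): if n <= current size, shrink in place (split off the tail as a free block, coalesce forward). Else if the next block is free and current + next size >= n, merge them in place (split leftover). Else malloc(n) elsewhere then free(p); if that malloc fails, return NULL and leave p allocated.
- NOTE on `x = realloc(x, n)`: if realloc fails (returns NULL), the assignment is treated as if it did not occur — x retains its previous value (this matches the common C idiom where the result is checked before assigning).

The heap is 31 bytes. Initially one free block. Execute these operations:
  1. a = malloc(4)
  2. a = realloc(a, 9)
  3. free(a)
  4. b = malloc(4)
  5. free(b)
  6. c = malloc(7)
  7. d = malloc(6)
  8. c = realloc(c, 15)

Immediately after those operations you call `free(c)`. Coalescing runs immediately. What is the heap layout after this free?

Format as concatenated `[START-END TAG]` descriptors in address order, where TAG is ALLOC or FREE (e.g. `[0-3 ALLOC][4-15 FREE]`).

Op 1: a = malloc(4) -> a = 0; heap: [0-3 ALLOC][4-30 FREE]
Op 2: a = realloc(a, 9) -> a = 0; heap: [0-8 ALLOC][9-30 FREE]
Op 3: free(a) -> (freed a); heap: [0-30 FREE]
Op 4: b = malloc(4) -> b = 0; heap: [0-3 ALLOC][4-30 FREE]
Op 5: free(b) -> (freed b); heap: [0-30 FREE]
Op 6: c = malloc(7) -> c = 0; heap: [0-6 ALLOC][7-30 FREE]
Op 7: d = malloc(6) -> d = 7; heap: [0-6 ALLOC][7-12 ALLOC][13-30 FREE]
Op 8: c = realloc(c, 15) -> c = 13; heap: [0-6 FREE][7-12 ALLOC][13-27 ALLOC][28-30 FREE]
free(c): c = 13 -> block [13-27 ALLOC]; mark free, coalesce with adjacent free neighbors -> [0-6 FREE][7-12 ALLOC][13-30 FREE]

Answer: [0-6 FREE][7-12 ALLOC][13-30 FREE]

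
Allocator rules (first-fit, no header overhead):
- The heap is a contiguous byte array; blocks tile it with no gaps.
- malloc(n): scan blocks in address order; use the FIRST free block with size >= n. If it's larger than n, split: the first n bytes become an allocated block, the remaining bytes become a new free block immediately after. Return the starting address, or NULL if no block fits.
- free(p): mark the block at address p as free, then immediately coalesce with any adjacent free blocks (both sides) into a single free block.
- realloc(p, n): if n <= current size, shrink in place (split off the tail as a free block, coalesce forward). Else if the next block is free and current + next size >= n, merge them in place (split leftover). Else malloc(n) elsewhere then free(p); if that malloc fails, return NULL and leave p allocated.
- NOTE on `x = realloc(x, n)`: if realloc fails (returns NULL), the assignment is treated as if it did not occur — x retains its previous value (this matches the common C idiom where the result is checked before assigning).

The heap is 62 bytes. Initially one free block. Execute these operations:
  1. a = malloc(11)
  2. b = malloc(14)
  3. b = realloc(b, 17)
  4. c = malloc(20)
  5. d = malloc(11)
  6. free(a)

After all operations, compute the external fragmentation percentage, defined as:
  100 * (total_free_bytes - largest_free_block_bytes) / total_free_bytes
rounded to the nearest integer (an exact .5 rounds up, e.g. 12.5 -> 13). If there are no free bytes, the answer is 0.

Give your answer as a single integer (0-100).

Op 1: a = malloc(11) -> a = 0; heap: [0-10 ALLOC][11-61 FREE]
Op 2: b = malloc(14) -> b = 11; heap: [0-10 ALLOC][11-24 ALLOC][25-61 FREE]
Op 3: b = realloc(b, 17) -> b = 11; heap: [0-10 ALLOC][11-27 ALLOC][28-61 FREE]
Op 4: c = malloc(20) -> c = 28; heap: [0-10 ALLOC][11-27 ALLOC][28-47 ALLOC][48-61 FREE]
Op 5: d = malloc(11) -> d = 48; heap: [0-10 ALLOC][11-27 ALLOC][28-47 ALLOC][48-58 ALLOC][59-61 FREE]
Op 6: free(a) -> (freed a); heap: [0-10 FREE][11-27 ALLOC][28-47 ALLOC][48-58 ALLOC][59-61 FREE]
Free blocks: [11 3] total_free=14 largest=11 -> 100*(14-11)/14 = 300/14 ≈ 21.429 -> rounds to 21

Answer: 21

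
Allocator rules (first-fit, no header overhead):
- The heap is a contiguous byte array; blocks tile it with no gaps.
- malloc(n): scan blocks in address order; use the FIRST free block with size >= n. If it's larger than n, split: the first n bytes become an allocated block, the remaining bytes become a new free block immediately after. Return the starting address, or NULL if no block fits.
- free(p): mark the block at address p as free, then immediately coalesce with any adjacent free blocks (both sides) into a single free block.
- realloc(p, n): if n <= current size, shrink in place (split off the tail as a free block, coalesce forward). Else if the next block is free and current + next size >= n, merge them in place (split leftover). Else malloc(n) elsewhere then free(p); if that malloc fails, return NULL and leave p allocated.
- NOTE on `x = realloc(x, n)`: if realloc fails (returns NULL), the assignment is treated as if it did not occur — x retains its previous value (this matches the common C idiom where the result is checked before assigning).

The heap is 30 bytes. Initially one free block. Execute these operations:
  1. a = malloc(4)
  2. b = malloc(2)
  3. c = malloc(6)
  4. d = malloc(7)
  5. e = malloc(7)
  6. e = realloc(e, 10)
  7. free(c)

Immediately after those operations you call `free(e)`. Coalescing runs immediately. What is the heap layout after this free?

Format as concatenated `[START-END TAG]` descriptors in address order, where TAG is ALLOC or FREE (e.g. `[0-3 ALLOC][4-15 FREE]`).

Op 1: a = malloc(4) -> a = 0; heap: [0-3 ALLOC][4-29 FREE]
Op 2: b = malloc(2) -> b = 4; heap: [0-3 ALLOC][4-5 ALLOC][6-29 FREE]
Op 3: c = malloc(6) -> c = 6; heap: [0-3 ALLOC][4-5 ALLOC][6-11 ALLOC][12-29 FREE]
Op 4: d = malloc(7) -> d = 12; heap: [0-3 ALLOC][4-5 ALLOC][6-11 ALLOC][12-18 ALLOC][19-29 FREE]
Op 5: e = malloc(7) -> e = 19; heap: [0-3 ALLOC][4-5 ALLOC][6-11 ALLOC][12-18 ALLOC][19-25 ALLOC][26-29 FREE]
Op 6: e = realloc(e, 10) -> e = 19; heap: [0-3 ALLOC][4-5 ALLOC][6-11 ALLOC][12-18 ALLOC][19-28 ALLOC][29-29 FREE]
Op 7: free(c) -> (freed c); heap: [0-3 ALLOC][4-5 ALLOC][6-11 FREE][12-18 ALLOC][19-28 ALLOC][29-29 FREE]
free(e): e = 19 -> block [19-28 ALLOC]; mark free, coalesce with adjacent free neighbors -> [0-3 ALLOC][4-5 ALLOC][6-11 FREE][12-18 ALLOC][19-29 FREE]

Answer: [0-3 ALLOC][4-5 ALLOC][6-11 FREE][12-18 ALLOC][19-29 FREE]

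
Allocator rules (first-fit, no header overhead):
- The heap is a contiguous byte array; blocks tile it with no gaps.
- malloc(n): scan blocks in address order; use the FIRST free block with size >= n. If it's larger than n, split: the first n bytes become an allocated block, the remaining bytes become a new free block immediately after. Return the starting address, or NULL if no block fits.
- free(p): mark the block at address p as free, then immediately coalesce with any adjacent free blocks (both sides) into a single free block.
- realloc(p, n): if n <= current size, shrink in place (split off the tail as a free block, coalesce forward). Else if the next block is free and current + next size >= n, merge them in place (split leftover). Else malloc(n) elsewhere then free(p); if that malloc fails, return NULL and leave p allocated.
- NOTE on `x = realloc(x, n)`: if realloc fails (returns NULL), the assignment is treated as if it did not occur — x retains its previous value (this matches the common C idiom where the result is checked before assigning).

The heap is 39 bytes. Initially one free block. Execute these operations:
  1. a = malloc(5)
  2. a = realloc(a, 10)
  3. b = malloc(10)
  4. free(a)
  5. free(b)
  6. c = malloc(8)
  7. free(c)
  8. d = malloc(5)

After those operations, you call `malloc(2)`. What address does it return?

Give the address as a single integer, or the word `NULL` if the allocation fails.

Op 1: a = malloc(5) -> a = 0; heap: [0-4 ALLOC][5-38 FREE]
Op 2: a = realloc(a, 10) -> a = 0; heap: [0-9 ALLOC][10-38 FREE]
Op 3: b = malloc(10) -> b = 10; heap: [0-9 ALLOC][10-19 ALLOC][20-38 FREE]
Op 4: free(a) -> (freed a); heap: [0-9 FREE][10-19 ALLOC][20-38 FREE]
Op 5: free(b) -> (freed b); heap: [0-38 FREE]
Op 6: c = malloc(8) -> c = 0; heap: [0-7 ALLOC][8-38 FREE]
Op 7: free(c) -> (freed c); heap: [0-38 FREE]
Op 8: d = malloc(5) -> d = 0; heap: [0-4 ALLOC][5-38 FREE]
malloc(2): first-fit scan over [0-4 ALLOC][5-38 FREE] -> 5

Answer: 5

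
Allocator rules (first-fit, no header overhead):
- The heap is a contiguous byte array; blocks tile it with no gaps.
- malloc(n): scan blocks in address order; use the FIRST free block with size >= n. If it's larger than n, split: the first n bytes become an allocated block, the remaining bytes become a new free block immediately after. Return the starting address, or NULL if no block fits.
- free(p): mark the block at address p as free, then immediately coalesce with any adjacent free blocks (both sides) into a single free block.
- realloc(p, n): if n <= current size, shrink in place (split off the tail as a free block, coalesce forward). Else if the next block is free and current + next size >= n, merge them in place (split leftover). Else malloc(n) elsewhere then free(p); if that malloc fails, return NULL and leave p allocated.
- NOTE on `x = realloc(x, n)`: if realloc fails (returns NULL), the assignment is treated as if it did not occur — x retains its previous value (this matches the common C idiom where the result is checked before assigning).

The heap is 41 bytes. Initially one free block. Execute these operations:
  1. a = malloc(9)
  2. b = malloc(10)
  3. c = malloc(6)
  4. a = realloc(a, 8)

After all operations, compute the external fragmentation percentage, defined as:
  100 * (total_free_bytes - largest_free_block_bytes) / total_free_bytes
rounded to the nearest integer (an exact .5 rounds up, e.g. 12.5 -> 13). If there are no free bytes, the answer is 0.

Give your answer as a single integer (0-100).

Answer: 6

Derivation:
Op 1: a = malloc(9) -> a = 0; heap: [0-8 ALLOC][9-40 FREE]
Op 2: b = malloc(10) -> b = 9; heap: [0-8 ALLOC][9-18 ALLOC][19-40 FREE]
Op 3: c = malloc(6) -> c = 19; heap: [0-8 ALLOC][9-18 ALLOC][19-24 ALLOC][25-40 FREE]
Op 4: a = realloc(a, 8) -> a = 0; heap: [0-7 ALLOC][8-8 FREE][9-18 ALLOC][19-24 ALLOC][25-40 FREE]
Free blocks: [1 16] total_free=17 largest=16 -> 100*(17-16)/17 = 100/17 ≈ 5.882 -> rounds to 6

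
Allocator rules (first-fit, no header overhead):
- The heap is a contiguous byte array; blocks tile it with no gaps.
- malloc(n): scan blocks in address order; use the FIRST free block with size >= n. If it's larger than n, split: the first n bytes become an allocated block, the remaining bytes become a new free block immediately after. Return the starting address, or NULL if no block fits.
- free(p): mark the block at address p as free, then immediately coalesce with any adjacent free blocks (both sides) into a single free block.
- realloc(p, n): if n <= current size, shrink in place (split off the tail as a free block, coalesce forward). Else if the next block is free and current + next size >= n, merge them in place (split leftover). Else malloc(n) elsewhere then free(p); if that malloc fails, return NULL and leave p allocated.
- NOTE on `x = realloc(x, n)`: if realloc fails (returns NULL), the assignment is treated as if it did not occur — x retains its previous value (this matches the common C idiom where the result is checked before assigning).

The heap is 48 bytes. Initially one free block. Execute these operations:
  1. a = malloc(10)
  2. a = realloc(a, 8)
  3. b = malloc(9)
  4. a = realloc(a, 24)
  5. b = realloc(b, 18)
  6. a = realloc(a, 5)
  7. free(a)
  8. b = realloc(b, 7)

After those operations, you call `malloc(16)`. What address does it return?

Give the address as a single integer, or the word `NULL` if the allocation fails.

Answer: 15

Derivation:
Op 1: a = malloc(10) -> a = 0; heap: [0-9 ALLOC][10-47 FREE]
Op 2: a = realloc(a, 8) -> a = 0; heap: [0-7 ALLOC][8-47 FREE]
Op 3: b = malloc(9) -> b = 8; heap: [0-7 ALLOC][8-16 ALLOC][17-47 FREE]
Op 4: a = realloc(a, 24) -> a = 17; heap: [0-7 FREE][8-16 ALLOC][17-40 ALLOC][41-47 FREE]
Op 5: b = realloc(b, 18) -> NULL (b unchanged); heap: [0-7 FREE][8-16 ALLOC][17-40 ALLOC][41-47 FREE]
Op 6: a = realloc(a, 5) -> a = 17; heap: [0-7 FREE][8-16 ALLOC][17-21 ALLOC][22-47 FREE]
Op 7: free(a) -> (freed a); heap: [0-7 FREE][8-16 ALLOC][17-47 FREE]
Op 8: b = realloc(b, 7) -> b = 8; heap: [0-7 FREE][8-14 ALLOC][15-47 FREE]
malloc(16): first-fit scan over [0-7 FREE][8-14 ALLOC][15-47 FREE] -> 15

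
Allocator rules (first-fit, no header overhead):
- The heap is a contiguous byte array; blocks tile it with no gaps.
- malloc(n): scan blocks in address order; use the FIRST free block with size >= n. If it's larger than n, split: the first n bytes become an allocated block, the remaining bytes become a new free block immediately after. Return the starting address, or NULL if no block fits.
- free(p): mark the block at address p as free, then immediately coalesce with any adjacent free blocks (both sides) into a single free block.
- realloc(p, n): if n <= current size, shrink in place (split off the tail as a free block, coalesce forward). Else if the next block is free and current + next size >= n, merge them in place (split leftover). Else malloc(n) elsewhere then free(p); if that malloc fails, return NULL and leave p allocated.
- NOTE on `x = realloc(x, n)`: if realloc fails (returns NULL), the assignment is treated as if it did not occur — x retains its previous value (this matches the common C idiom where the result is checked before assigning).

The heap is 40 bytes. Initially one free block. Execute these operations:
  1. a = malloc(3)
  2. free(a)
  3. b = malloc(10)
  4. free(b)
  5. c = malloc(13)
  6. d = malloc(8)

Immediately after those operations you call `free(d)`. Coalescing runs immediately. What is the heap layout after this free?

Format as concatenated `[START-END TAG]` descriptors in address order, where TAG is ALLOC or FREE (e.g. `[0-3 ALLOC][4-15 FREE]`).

Answer: [0-12 ALLOC][13-39 FREE]

Derivation:
Op 1: a = malloc(3) -> a = 0; heap: [0-2 ALLOC][3-39 FREE]
Op 2: free(a) -> (freed a); heap: [0-39 FREE]
Op 3: b = malloc(10) -> b = 0; heap: [0-9 ALLOC][10-39 FREE]
Op 4: free(b) -> (freed b); heap: [0-39 FREE]
Op 5: c = malloc(13) -> c = 0; heap: [0-12 ALLOC][13-39 FREE]
Op 6: d = malloc(8) -> d = 13; heap: [0-12 ALLOC][13-20 ALLOC][21-39 FREE]
free(d): d = 13 -> block [13-20 ALLOC]; mark free, coalesce with adjacent free neighbors -> [0-12 ALLOC][13-39 FREE]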